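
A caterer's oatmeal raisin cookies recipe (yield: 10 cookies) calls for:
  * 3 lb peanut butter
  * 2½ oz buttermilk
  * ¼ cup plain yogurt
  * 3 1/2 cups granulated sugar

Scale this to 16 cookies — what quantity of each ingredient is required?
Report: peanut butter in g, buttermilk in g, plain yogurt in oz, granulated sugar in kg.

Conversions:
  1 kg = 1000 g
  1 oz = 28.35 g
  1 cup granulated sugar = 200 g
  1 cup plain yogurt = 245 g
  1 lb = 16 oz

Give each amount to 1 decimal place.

peanut butter: 2177.3 g; buttermilk: 113.4 g; plain yogurt: 3.5 oz; granulated sugar: 1.1 kg

Scaling factor: 16/10 = 8/5 = 1.6.
peanut butter: 3 lb × 8/5 × 16 oz/lb × 28.35 g/oz ≈ 2177.3 g
buttermilk: 2.5 oz × 8/5 × 28.35 g/oz = 113.4 g
plain yogurt: 0.25 cup × 8/5 × 245 g/cup ÷ 28.35 g/oz ≈ 3.5 oz
granulated sugar: 3.5 cup × 8/5 × 200 g/cup ÷ 1000 g/kg ≈ 1.1 kg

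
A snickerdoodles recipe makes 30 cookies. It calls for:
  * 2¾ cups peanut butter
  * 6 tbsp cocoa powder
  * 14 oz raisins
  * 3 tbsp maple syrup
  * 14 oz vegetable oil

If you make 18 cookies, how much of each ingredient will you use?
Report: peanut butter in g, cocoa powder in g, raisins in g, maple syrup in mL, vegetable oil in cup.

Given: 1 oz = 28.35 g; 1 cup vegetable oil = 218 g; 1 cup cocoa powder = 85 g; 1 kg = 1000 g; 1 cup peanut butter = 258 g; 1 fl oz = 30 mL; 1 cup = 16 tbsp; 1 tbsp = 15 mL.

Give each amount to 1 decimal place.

peanut butter: 425.7 g; cocoa powder: 19.1 g; raisins: 238.1 g; maple syrup: 27.0 mL; vegetable oil: 1.1 cup

Scaling factor: 18/30 = 3/5 = 0.6.
peanut butter: 2.75 cup × 3/5 × 258 g/cup = 425.7 g
cocoa powder: 6 tbsp × 3/5 ÷ 16 tbsp/cup × 85 g/cup ≈ 19.1 g
raisins: 14 oz × 3/5 × 28.35 g/oz ≈ 238.1 g
maple syrup: 3 tbsp × 3/5 × 15 mL/tbsp = 27.0 mL
vegetable oil: 14 oz × 3/5 × 28.35 g/oz ÷ 218 g/cup ≈ 1.1 cup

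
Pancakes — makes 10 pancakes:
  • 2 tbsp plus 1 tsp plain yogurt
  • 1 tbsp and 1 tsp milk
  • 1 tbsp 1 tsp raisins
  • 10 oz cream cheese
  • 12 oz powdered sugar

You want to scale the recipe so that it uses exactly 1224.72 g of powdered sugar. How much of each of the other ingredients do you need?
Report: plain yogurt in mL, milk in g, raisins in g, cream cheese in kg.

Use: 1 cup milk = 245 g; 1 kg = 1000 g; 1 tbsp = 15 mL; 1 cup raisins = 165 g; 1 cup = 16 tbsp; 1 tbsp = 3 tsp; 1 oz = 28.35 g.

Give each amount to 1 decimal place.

The original recipe has 340.2 g of powdered sugar, so the scaling factor is 1224.72 ÷ 340.2 = 18/5 = 3.6.
plain yogurt: (2 tbsp + 1 tsp = 7/3 tbsp) × 18/5 × 15 mL/tbsp = 126.0 mL
milk: (1 tbsp + 1 tsp = 4/3 tbsp) × 18/5 ÷ 16 tbsp/cup × 245 g/cup = 73.5 g
raisins: (1 tbsp + 1 tsp = 4/3 tbsp) × 18/5 ÷ 16 tbsp/cup × 165 g/cup = 49.5 g
cream cheese: 10 oz × 18/5 × 28.35 g/oz ÷ 1000 g/kg ≈ 1.0 kg

plain yogurt: 126.0 mL; milk: 73.5 g; raisins: 49.5 g; cream cheese: 1.0 kg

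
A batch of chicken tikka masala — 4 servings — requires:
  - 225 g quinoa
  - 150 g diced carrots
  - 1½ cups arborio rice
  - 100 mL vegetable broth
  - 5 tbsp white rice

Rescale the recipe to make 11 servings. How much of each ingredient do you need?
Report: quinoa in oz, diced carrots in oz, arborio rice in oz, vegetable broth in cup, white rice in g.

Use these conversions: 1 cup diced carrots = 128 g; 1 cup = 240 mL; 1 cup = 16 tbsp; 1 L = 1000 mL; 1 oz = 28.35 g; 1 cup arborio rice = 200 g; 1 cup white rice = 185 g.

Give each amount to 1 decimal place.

quinoa: 21.8 oz; diced carrots: 14.6 oz; arborio rice: 29.1 oz; vegetable broth: 1.1 cup; white rice: 159.0 g

Scaling factor: 11/4 = 2.75.
quinoa: 225 g × 11/4 ÷ 28.35 g/oz ≈ 21.8 oz
diced carrots: 150 g × 11/4 ÷ 28.35 g/oz ≈ 14.6 oz
arborio rice: 1.5 cup × 11/4 × 200 g/cup ÷ 28.35 g/oz ≈ 29.1 oz
vegetable broth: 100 mL × 11/4 ÷ 240 mL/cup ≈ 1.1 cup
white rice: 5 tbsp × 11/4 ÷ 16 tbsp/cup × 185 g/cup ≈ 159.0 g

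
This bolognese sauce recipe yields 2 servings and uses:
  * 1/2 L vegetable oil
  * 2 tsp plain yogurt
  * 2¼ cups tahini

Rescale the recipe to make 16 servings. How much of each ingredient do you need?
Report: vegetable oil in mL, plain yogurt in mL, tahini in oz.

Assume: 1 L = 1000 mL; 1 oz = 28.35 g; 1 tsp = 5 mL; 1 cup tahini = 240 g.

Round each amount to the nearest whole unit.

vegetable oil: 4000 mL; plain yogurt: 80 mL; tahini: 152 oz

Scaling factor: 16/2 = 8.
vegetable oil: 0.5 L × 8 × 1000 mL/L = 4000 mL
plain yogurt: 2 tsp × 8 × 5 mL/tsp = 80 mL
tahini: 2.25 cup × 8 × 240 g/cup ÷ 28.35 g/oz ≈ 152 oz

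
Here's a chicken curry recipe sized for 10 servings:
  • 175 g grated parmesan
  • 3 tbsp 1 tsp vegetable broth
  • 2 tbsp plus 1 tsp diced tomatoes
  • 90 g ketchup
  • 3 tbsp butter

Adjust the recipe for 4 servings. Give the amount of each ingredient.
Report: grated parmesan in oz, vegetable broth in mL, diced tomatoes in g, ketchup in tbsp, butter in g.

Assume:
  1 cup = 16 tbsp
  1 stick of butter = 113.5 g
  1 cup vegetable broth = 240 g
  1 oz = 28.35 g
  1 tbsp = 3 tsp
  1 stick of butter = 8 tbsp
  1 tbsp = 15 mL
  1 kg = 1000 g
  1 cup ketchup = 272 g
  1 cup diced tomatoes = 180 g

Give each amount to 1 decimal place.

grated parmesan: 2.5 oz; vegetable broth: 20.0 mL; diced tomatoes: 10.5 g; ketchup: 2.1 tbsp; butter: 17.0 g

Scaling factor: 4/10 = 2/5 = 0.4.
grated parmesan: 175 g × 2/5 ÷ 28.35 g/oz ≈ 2.5 oz
vegetable broth: (3 tbsp + 1 tsp = 10/3 tbsp) × 2/5 × 15 mL/tbsp = 20.0 mL
diced tomatoes: (2 tbsp + 1 tsp = 7/3 tbsp) × 2/5 ÷ 16 tbsp/cup × 180 g/cup = 10.5 g
ketchup: 90 g × 2/5 ÷ 272 g/cup × 16 tbsp/cup ≈ 2.1 tbsp
butter: 3 tbsp × 2/5 ÷ 8 tbsp/stick × 113.5 g/stick ≈ 17.0 g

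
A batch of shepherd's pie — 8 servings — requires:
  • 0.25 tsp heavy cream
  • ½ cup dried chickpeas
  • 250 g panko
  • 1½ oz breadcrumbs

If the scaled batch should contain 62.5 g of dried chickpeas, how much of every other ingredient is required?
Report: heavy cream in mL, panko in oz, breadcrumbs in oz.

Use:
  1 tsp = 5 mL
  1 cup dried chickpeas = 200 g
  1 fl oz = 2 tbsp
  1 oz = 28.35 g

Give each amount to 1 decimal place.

The original recipe has 100 g of dried chickpeas, so the scaling factor is 62.5 ÷ 100 = 5/8 = 0.625.
heavy cream: 0.25 tsp × 5/8 × 5 mL/tsp ≈ 0.8 mL
panko: 250 g × 5/8 ÷ 28.35 g/oz ≈ 5.5 oz
breadcrumbs: 1.5 oz × 5/8 ≈ 0.9 oz

heavy cream: 0.8 mL; panko: 5.5 oz; breadcrumbs: 0.9 oz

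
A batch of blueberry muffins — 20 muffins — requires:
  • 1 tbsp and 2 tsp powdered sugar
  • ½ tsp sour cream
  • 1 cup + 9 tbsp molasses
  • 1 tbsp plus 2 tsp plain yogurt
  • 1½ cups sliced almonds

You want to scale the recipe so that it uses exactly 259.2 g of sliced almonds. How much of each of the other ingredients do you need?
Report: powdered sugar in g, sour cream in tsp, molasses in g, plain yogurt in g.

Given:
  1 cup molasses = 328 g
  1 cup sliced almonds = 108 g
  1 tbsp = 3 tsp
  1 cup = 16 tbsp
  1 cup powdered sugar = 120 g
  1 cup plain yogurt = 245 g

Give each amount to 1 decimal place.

The original recipe has 162 g of sliced almonds, so the scaling factor is 259.2 ÷ 162 = 8/5 = 1.6.
powdered sugar: (1 tbsp + 2 tsp = 5/3 tbsp) × 8/5 ÷ 16 tbsp/cup × 120 g/cup = 20.0 g
sour cream: 0.5 tsp × 8/5 = 0.8 tsp
molasses: (1 cup + 9 tbsp = 1.5625 cup) × 8/5 × 328 g/cup = 820.0 g
plain yogurt: (1 tbsp + 2 tsp = 5/3 tbsp) × 8/5 ÷ 16 tbsp/cup × 245 g/cup ≈ 40.8 g

powdered sugar: 20.0 g; sour cream: 0.8 tsp; molasses: 820.0 g; plain yogurt: 40.8 g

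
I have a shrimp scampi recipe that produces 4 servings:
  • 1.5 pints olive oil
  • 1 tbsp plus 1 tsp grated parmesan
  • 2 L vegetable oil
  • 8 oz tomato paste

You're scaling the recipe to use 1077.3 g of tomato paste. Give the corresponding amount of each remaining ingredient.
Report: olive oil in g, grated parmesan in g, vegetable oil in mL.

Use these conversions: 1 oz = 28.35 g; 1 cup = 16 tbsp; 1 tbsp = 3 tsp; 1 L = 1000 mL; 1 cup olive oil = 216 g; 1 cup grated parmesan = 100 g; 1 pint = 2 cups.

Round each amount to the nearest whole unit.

olive oil: 3078 g; grated parmesan: 40 g; vegetable oil: 9500 mL

The original recipe has 226.8 g of tomato paste, so the scaling factor is 1077.3 ÷ 226.8 = 19/4 = 4.75.
olive oil: 1.5 pint × 19/4 × 2 cup/pint × 216 g/cup = 3078 g
grated parmesan: (1 tbsp + 1 tsp = 4/3 tbsp) × 19/4 ÷ 16 tbsp/cup × 100 g/cup ≈ 40 g
vegetable oil: 2 L × 19/4 × 1000 mL/L = 9500 mL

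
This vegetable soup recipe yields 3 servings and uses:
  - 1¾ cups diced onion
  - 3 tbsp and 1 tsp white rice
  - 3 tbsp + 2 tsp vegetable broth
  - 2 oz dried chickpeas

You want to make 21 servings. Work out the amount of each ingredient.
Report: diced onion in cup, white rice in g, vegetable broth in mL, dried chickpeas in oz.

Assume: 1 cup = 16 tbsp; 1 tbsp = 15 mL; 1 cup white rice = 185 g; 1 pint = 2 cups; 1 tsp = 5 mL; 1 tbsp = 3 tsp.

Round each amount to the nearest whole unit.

Scaling factor: 21/3 = 7.
diced onion: 1.75 cup × 7 ≈ 12 cup
white rice: (3 tbsp + 1 tsp = 10/3 tbsp) × 7 ÷ 16 tbsp/cup × 185 g/cup ≈ 270 g
vegetable broth: (3 tbsp + 2 tsp = 11/3 tbsp) × 7 × 15 mL/tbsp = 385 mL
dried chickpeas: 2 oz × 7 = 14 oz

diced onion: 12 cup; white rice: 270 g; vegetable broth: 385 mL; dried chickpeas: 14 oz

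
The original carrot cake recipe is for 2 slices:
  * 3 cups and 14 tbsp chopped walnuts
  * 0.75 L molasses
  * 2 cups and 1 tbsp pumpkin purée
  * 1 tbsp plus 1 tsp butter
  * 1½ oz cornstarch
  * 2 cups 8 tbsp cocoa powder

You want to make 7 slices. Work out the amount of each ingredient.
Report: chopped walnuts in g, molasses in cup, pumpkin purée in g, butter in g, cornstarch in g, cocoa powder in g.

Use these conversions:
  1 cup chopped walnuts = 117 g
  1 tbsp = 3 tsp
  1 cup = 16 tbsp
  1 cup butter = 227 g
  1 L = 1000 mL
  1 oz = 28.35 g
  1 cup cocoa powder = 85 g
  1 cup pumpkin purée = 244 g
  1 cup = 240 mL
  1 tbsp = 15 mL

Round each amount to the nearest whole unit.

chopped walnuts: 1587 g; molasses: 11 cup; pumpkin purée: 1761 g; butter: 66 g; cornstarch: 149 g; cocoa powder: 744 g

Scaling factor: 7/2 = 3.5.
chopped walnuts: (3 cup + 14 tbsp = 3.875 cup) × 7/2 × 117 g/cup ≈ 1587 g
molasses: 0.75 L × 7/2 × 1000 mL/L ÷ 240 mL/cup ≈ 11 cup
pumpkin purée: (2 cup + 1 tbsp = 2.0625 cup) × 7/2 × 244 g/cup ≈ 1761 g
butter: (1 tbsp + 1 tsp = 4/3 tbsp) × 7/2 ÷ 16 tbsp/cup × 227 g/cup ≈ 66 g
cornstarch: 1.5 oz × 7/2 × 28.35 g/oz ≈ 149 g
cocoa powder: (2 cup + 8 tbsp = 2.5 cup) × 7/2 × 85 g/cup ≈ 744 g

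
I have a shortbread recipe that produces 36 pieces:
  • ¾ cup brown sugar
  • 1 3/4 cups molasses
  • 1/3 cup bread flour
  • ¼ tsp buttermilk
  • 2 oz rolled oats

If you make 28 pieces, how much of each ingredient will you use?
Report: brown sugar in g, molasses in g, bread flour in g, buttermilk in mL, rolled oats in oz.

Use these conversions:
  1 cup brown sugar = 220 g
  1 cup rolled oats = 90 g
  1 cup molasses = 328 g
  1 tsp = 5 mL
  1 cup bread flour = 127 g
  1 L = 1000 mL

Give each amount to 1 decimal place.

Scaling factor: 28/36 = 7/9.
brown sugar: 0.75 cup × 7/9 × 220 g/cup ≈ 128.3 g
molasses: 1.75 cup × 7/9 × 328 g/cup ≈ 446.4 g
bread flour: 1/3 cup × 7/9 × 127 g/cup ≈ 32.9 g
buttermilk: 0.25 tsp × 7/9 × 5 mL/tsp ≈ 1.0 mL
rolled oats: 2 oz × 7/9 ≈ 1.6 oz

brown sugar: 128.3 g; molasses: 446.4 g; bread flour: 32.9 g; buttermilk: 1.0 mL; rolled oats: 1.6 oz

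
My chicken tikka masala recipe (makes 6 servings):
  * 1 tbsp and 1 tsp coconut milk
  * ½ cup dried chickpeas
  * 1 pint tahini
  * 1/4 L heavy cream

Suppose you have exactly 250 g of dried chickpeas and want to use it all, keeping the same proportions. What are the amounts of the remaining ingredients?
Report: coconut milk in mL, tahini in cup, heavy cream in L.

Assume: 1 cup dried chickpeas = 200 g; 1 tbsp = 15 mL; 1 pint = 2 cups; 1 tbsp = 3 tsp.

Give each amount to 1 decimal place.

The original recipe has 100 g of dried chickpeas, so the scaling factor is 250 ÷ 100 = 5/2 = 2.5.
coconut milk: (1 tbsp + 1 tsp = 4/3 tbsp) × 5/2 × 15 mL/tbsp = 50.0 mL
tahini: 1 pint × 5/2 × 2 cup/pint = 5.0 cup
heavy cream: 0.25 L × 5/2 ≈ 0.6 L

coconut milk: 50.0 mL; tahini: 5.0 cup; heavy cream: 0.6 L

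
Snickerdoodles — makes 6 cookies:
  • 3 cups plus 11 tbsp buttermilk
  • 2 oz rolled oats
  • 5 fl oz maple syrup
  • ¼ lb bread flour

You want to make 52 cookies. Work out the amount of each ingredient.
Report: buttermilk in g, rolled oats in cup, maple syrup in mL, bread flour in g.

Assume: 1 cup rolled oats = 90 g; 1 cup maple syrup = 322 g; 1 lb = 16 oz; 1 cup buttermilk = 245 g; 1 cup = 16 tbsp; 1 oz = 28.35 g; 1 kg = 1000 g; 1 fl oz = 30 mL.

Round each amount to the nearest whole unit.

buttermilk: 7830 g; rolled oats: 5 cup; maple syrup: 1300 mL; bread flour: 983 g

Scaling factor: 52/6 = 26/3.
buttermilk: (3 cup + 11 tbsp = 3.6875 cup) × 26/3 × 245 g/cup ≈ 7830 g
rolled oats: 2 oz × 26/3 × 28.35 g/oz ÷ 90 g/cup ≈ 5 cup
maple syrup: 5 fl oz × 26/3 × 30 mL/fl oz = 1300 mL
bread flour: 0.25 lb × 26/3 × 16 oz/lb × 28.35 g/oz ≈ 983 g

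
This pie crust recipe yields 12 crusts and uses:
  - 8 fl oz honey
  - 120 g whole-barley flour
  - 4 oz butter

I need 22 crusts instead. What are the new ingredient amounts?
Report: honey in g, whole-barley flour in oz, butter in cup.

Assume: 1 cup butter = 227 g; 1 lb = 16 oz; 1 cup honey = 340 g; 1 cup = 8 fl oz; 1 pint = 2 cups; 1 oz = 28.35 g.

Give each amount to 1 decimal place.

Scaling factor: 22/12 = 11/6.
honey: 8 fl oz × 11/6 ÷ 8 fl oz/cup × 340 g/cup ≈ 623.3 g
whole-barley flour: 120 g × 11/6 ÷ 28.35 g/oz ≈ 7.8 oz
butter: 4 oz × 11/6 × 28.35 g/oz ÷ 227 g/cup ≈ 0.9 cup

honey: 623.3 g; whole-barley flour: 7.8 oz; butter: 0.9 cup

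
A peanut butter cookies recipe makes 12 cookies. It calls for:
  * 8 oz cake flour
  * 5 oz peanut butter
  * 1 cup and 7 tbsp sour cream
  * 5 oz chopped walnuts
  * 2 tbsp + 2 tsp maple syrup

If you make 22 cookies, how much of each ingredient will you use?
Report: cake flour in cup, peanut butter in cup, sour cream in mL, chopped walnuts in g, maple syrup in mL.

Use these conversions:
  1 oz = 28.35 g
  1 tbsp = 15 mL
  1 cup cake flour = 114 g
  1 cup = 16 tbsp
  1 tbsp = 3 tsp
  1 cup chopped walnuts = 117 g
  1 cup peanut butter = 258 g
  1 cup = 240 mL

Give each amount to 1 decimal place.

cake flour: 3.6 cup; peanut butter: 1.0 cup; sour cream: 632.5 mL; chopped walnuts: 259.9 g; maple syrup: 73.3 mL

Scaling factor: 22/12 = 11/6.
cake flour: 8 oz × 11/6 × 28.35 g/oz ÷ 114 g/cup ≈ 3.6 cup
peanut butter: 5 oz × 11/6 × 28.35 g/oz ÷ 258 g/cup ≈ 1.0 cup
sour cream: (1 cup + 7 tbsp = 1.4375 cup) × 11/6 × 240 mL/cup = 632.5 mL
chopped walnuts: 5 oz × 11/6 × 28.35 g/oz ≈ 259.9 g
maple syrup: (2 tbsp + 2 tsp = 8/3 tbsp) × 11/6 × 15 mL/tbsp ≈ 73.3 mL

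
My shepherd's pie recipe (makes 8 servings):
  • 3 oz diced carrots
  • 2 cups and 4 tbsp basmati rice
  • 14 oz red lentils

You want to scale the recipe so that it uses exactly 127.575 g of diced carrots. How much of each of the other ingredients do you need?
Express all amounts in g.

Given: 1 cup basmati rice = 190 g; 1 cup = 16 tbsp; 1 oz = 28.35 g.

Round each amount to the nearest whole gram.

basmati rice: 641 g; red lentils: 595 g

The original recipe has 85.05 g of diced carrots, so the scaling factor is 127.575 ÷ 85.05 = 3/2 = 1.5.
basmati rice: (2 cup + 4 tbsp = 2.25 cup) × 3/2 × 190 g/cup ≈ 641 g
red lentils: 14 oz × 3/2 × 28.35 g/oz ≈ 595 g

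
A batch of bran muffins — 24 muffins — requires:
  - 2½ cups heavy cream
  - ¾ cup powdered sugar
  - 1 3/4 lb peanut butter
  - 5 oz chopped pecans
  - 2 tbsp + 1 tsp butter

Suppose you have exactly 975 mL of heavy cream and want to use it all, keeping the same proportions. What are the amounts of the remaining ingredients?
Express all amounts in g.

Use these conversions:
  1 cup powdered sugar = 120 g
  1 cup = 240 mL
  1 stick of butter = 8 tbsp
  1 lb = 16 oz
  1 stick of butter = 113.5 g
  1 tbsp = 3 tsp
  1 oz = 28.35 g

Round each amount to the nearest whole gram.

powdered sugar: 146 g; peanut butter: 1290 g; chopped pecans: 230 g; butter: 54 g

The original recipe has 600 mL of heavy cream, so the scaling factor is 975 ÷ 600 = 13/8 = 1.625.
powdered sugar: 0.75 cup × 13/8 × 120 g/cup ≈ 146 g
peanut butter: 1.75 lb × 13/8 × 16 oz/lb × 28.35 g/oz ≈ 1290 g
chopped pecans: 5 oz × 13/8 × 28.35 g/oz ≈ 230 g
butter: (2 tbsp + 1 tsp = 7/3 tbsp) × 13/8 ÷ 8 tbsp/stick × 113.5 g/stick ≈ 54 g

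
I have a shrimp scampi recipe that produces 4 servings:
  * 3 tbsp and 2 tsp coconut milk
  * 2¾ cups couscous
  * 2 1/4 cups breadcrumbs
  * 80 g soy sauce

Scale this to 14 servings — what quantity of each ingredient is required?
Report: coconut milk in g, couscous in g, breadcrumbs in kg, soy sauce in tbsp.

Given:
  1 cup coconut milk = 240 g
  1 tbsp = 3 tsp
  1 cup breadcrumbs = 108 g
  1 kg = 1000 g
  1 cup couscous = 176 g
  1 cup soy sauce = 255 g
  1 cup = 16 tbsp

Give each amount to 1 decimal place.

coconut milk: 192.5 g; couscous: 1694.0 g; breadcrumbs: 0.9 kg; soy sauce: 17.6 tbsp

Scaling factor: 14/4 = 7/2 = 3.5.
coconut milk: (3 tbsp + 2 tsp = 11/3 tbsp) × 7/2 ÷ 16 tbsp/cup × 240 g/cup = 192.5 g
couscous: 2.75 cup × 7/2 × 176 g/cup = 1694.0 g
breadcrumbs: 2.25 cup × 7/2 × 108 g/cup ÷ 1000 g/kg ≈ 0.9 kg
soy sauce: 80 g × 7/2 ÷ 255 g/cup × 16 tbsp/cup ≈ 17.6 tbsp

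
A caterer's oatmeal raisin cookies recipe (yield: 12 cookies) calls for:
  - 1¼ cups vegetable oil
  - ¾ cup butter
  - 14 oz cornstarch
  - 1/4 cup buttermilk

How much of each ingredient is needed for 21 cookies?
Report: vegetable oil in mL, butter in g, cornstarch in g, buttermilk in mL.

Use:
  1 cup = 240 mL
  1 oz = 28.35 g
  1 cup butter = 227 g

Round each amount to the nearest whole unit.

vegetable oil: 525 mL; butter: 298 g; cornstarch: 695 g; buttermilk: 105 mL

Scaling factor: 21/12 = 7/4 = 1.75.
vegetable oil: 1.25 cup × 7/4 × 240 mL/cup = 525 mL
butter: 0.75 cup × 7/4 × 227 g/cup ≈ 298 g
cornstarch: 14 oz × 7/4 × 28.35 g/oz ≈ 695 g
buttermilk: 0.25 cup × 7/4 × 240 mL/cup = 105 mL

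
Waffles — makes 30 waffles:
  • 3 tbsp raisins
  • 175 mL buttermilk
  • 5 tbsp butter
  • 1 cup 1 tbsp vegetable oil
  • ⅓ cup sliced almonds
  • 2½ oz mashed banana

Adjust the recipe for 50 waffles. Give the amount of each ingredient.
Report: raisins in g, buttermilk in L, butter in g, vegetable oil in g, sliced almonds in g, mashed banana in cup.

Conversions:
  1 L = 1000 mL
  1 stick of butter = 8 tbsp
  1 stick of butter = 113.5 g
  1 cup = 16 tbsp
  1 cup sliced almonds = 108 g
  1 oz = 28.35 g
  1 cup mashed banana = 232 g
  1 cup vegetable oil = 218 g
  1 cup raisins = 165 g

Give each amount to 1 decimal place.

raisins: 51.6 g; buttermilk: 0.3 L; butter: 118.2 g; vegetable oil: 386.0 g; sliced almonds: 60.0 g; mashed banana: 0.5 cup

Scaling factor: 50/30 = 5/3.
raisins: 3 tbsp × 5/3 ÷ 16 tbsp/cup × 165 g/cup ≈ 51.6 g
buttermilk: 175 mL × 5/3 ÷ 1000 mL/L ≈ 0.3 L
butter: 5 tbsp × 5/3 ÷ 8 tbsp/stick × 113.5 g/stick ≈ 118.2 g
vegetable oil: (1 cup + 1 tbsp = 1.0625 cup) × 5/3 × 218 g/cup ≈ 386.0 g
sliced almonds: 1/3 cup × 5/3 × 108 g/cup = 60.0 g
mashed banana: 2.5 oz × 5/3 × 28.35 g/oz ÷ 232 g/cup ≈ 0.5 cup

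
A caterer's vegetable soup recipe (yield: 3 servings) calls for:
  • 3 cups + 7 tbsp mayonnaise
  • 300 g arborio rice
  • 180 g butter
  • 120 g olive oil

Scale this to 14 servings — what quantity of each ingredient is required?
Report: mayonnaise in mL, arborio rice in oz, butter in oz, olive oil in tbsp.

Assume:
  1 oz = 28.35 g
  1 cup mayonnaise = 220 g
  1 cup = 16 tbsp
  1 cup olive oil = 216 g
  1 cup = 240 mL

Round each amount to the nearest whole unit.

mayonnaise: 3850 mL; arborio rice: 49 oz; butter: 30 oz; olive oil: 41 tbsp

Scaling factor: 14/3.
mayonnaise: (3 cup + 7 tbsp = 3.4375 cup) × 14/3 × 240 mL/cup = 3850 mL
arborio rice: 300 g × 14/3 ÷ 28.35 g/oz ≈ 49 oz
butter: 180 g × 14/3 ÷ 28.35 g/oz ≈ 30 oz
olive oil: 120 g × 14/3 ÷ 216 g/cup × 16 tbsp/cup ≈ 41 tbsp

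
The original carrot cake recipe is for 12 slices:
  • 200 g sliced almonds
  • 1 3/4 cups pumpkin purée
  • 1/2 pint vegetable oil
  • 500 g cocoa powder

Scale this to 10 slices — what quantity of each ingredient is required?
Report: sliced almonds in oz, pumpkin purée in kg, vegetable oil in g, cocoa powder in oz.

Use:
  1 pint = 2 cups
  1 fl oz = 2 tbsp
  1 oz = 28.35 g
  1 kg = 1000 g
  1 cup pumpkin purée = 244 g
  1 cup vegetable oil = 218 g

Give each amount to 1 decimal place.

Scaling factor: 10/12 = 5/6.
sliced almonds: 200 g × 5/6 ÷ 28.35 g/oz ≈ 5.9 oz
pumpkin purée: 1.75 cup × 5/6 × 244 g/cup ÷ 1000 g/kg ≈ 0.4 kg
vegetable oil: 0.5 pint × 5/6 × 2 cup/pint × 218 g/cup ≈ 181.7 g
cocoa powder: 500 g × 5/6 ÷ 28.35 g/oz ≈ 14.7 oz

sliced almonds: 5.9 oz; pumpkin purée: 0.4 kg; vegetable oil: 181.7 g; cocoa powder: 14.7 oz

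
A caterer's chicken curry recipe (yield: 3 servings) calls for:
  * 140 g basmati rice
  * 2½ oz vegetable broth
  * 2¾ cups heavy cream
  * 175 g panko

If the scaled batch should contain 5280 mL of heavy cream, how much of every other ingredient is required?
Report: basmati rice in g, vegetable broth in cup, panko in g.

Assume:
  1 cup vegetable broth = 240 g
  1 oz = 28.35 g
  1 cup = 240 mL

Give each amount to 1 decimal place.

The original recipe has 660 mL of heavy cream, so the scaling factor is 5280 ÷ 660 = 8.
basmati rice: 140 g × 8 = 1120.0 g
vegetable broth: 2.5 oz × 8 × 28.35 g/oz ÷ 240 g/cup ≈ 2.4 cup
panko: 175 g × 8 = 1400.0 g

basmati rice: 1120.0 g; vegetable broth: 2.4 cup; panko: 1400.0 g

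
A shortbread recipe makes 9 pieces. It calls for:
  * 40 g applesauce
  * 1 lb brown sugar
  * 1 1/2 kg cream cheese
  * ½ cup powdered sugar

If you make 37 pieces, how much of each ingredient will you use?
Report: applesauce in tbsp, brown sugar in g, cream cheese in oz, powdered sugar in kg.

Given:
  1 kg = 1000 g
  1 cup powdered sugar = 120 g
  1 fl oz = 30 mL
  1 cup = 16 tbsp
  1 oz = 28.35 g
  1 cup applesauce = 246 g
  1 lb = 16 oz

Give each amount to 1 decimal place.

Scaling factor: 37/9.
applesauce: 40 g × 37/9 ÷ 246 g/cup × 16 tbsp/cup ≈ 10.7 tbsp
brown sugar: 1 lb × 37/9 × 16 oz/lb × 28.35 g/oz = 1864.8 g
cream cheese: 1.5 kg × 37/9 × 1000 g/kg ÷ 28.35 g/oz ≈ 217.5 oz
powdered sugar: 0.5 cup × 37/9 × 120 g/cup ÷ 1000 g/kg ≈ 0.2 kg

applesauce: 10.7 tbsp; brown sugar: 1864.8 g; cream cheese: 217.5 oz; powdered sugar: 0.2 kg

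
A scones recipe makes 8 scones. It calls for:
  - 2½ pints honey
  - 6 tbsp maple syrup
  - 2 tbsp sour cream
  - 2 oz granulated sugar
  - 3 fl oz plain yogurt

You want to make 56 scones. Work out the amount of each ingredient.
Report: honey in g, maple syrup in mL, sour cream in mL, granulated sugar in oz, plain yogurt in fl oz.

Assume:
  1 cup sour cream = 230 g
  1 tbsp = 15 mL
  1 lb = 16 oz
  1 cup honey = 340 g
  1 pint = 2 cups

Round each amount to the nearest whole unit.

honey: 11900 g; maple syrup: 630 mL; sour cream: 210 mL; granulated sugar: 14 oz; plain yogurt: 21 fl oz

Scaling factor: 56/8 = 7.
honey: 2.5 pint × 7 × 2 cup/pint × 340 g/cup = 11900 g
maple syrup: 6 tbsp × 7 × 15 mL/tbsp = 630 mL
sour cream: 2 tbsp × 7 × 15 mL/tbsp = 210 mL
granulated sugar: 2 oz × 7 = 14 oz
plain yogurt: 3 fl oz × 7 = 21 fl oz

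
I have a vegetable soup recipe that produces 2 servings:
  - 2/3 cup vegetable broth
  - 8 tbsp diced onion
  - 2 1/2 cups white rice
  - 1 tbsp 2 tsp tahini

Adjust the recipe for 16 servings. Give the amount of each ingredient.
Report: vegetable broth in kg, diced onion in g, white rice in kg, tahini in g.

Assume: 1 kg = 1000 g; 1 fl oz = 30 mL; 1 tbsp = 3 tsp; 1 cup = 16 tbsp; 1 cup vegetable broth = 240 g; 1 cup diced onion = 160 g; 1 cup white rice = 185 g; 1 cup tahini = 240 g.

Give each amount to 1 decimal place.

vegetable broth: 1.3 kg; diced onion: 640.0 g; white rice: 3.7 kg; tahini: 200.0 g

Scaling factor: 16/2 = 8.
vegetable broth: 2/3 cup × 8 × 240 g/cup ÷ 1000 g/kg ≈ 1.3 kg
diced onion: 8 tbsp × 8 ÷ 16 tbsp/cup × 160 g/cup = 640.0 g
white rice: 2.5 cup × 8 × 185 g/cup ÷ 1000 g/kg = 3.7 kg
tahini: (1 tbsp + 2 tsp = 5/3 tbsp) × 8 ÷ 16 tbsp/cup × 240 g/cup = 200.0 g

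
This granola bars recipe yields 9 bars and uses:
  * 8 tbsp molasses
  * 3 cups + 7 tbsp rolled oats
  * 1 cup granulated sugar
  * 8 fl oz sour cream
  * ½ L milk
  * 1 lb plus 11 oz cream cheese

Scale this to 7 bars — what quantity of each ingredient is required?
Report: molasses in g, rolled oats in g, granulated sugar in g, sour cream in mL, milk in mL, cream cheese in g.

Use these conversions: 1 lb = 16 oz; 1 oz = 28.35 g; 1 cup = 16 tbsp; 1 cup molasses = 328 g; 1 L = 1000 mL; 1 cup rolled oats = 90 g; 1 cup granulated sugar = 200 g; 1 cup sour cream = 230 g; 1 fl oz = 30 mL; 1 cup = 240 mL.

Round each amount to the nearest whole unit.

molasses: 128 g; rolled oats: 241 g; granulated sugar: 156 g; sour cream: 187 mL; milk: 389 mL; cream cheese: 595 g

Scaling factor: 7/9.
molasses: 8 tbsp × 7/9 ÷ 16 tbsp/cup × 328 g/cup ≈ 128 g
rolled oats: (3 cup + 7 tbsp = 3.4375 cup) × 7/9 × 90 g/cup ≈ 241 g
granulated sugar: 1 cup × 7/9 × 200 g/cup ≈ 156 g
sour cream: 8 fl oz × 7/9 × 30 mL/fl oz ≈ 187 mL
milk: 0.5 L × 7/9 × 1000 mL/L ≈ 389 mL
cream cheese: (1 lb + 11 oz = 1.6875 lb) × 7/9 × 16 oz/lb × 28.35 g/oz ≈ 595 g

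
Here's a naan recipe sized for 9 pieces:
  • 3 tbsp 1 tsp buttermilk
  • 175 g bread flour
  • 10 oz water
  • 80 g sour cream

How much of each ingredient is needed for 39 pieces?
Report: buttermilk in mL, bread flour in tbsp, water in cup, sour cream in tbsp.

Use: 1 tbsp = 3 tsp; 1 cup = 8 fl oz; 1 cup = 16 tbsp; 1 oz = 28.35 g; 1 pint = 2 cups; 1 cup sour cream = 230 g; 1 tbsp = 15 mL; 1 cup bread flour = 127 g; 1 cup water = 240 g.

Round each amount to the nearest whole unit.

buttermilk: 217 mL; bread flour: 96 tbsp; water: 5 cup; sour cream: 24 tbsp

Scaling factor: 39/9 = 13/3.
buttermilk: (3 tbsp + 1 tsp = 10/3 tbsp) × 13/3 × 15 mL/tbsp ≈ 217 mL
bread flour: 175 g × 13/3 ÷ 127 g/cup × 16 tbsp/cup ≈ 96 tbsp
water: 10 oz × 13/3 × 28.35 g/oz ÷ 240 g/cup ≈ 5 cup
sour cream: 80 g × 13/3 ÷ 230 g/cup × 16 tbsp/cup ≈ 24 tbsp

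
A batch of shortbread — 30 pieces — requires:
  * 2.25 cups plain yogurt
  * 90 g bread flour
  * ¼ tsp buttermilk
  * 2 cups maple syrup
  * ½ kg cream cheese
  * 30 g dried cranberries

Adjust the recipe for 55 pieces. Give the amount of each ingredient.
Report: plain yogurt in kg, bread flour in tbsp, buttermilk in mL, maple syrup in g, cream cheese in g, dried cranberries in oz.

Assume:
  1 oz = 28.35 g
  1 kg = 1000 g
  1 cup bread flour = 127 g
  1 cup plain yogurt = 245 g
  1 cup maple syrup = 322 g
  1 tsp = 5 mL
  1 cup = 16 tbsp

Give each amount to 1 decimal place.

plain yogurt: 1.0 kg; bread flour: 20.8 tbsp; buttermilk: 2.3 mL; maple syrup: 1180.7 g; cream cheese: 916.7 g; dried cranberries: 1.9 oz

Scaling factor: 55/30 = 11/6.
plain yogurt: 2.25 cup × 11/6 × 245 g/cup ÷ 1000 g/kg ≈ 1.0 kg
bread flour: 90 g × 11/6 ÷ 127 g/cup × 16 tbsp/cup ≈ 20.8 tbsp
buttermilk: 0.25 tsp × 11/6 × 5 mL/tsp ≈ 2.3 mL
maple syrup: 2 cup × 11/6 × 322 g/cup ≈ 1180.7 g
cream cheese: 0.5 kg × 11/6 × 1000 g/kg ≈ 916.7 g
dried cranberries: 30 g × 11/6 ÷ 28.35 g/oz ≈ 1.9 oz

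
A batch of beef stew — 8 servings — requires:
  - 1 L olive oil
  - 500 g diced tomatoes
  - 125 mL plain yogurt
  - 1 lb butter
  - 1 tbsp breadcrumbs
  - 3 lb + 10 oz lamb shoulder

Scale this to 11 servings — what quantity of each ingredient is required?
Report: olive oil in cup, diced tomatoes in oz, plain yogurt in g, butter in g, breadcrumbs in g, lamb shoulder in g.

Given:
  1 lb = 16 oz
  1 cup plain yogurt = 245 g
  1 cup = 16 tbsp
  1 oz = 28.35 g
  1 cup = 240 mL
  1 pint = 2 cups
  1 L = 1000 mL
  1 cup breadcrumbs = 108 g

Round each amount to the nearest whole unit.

Scaling factor: 11/8 = 1.375.
olive oil: 1 L × 11/8 × 1000 mL/L ÷ 240 mL/cup ≈ 6 cup
diced tomatoes: 500 g × 11/8 ÷ 28.35 g/oz ≈ 24 oz
plain yogurt: 125 mL × 11/8 ÷ 240 mL/cup × 245 g/cup ≈ 175 g
butter: 1 lb × 11/8 × 16 oz/lb × 28.35 g/oz ≈ 624 g
breadcrumbs: 1 tbsp × 11/8 ÷ 16 tbsp/cup × 108 g/cup ≈ 9 g
lamb shoulder: (3 lb + 10 oz = 3.625 lb) × 11/8 × 16 oz/lb × 28.35 g/oz ≈ 2261 g

olive oil: 6 cup; diced tomatoes: 24 oz; plain yogurt: 175 g; butter: 624 g; breadcrumbs: 9 g; lamb shoulder: 2261 g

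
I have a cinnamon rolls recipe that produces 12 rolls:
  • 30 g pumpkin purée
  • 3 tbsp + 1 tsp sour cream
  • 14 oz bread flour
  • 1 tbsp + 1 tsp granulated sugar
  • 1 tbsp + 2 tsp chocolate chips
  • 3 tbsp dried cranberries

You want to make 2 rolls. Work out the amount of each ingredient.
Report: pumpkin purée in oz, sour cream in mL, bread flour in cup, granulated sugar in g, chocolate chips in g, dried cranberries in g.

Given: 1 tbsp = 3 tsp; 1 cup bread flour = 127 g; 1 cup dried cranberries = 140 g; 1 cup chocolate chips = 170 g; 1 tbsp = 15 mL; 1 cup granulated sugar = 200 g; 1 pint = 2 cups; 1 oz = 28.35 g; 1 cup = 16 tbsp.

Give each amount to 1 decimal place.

pumpkin purée: 0.2 oz; sour cream: 8.3 mL; bread flour: 0.5 cup; granulated sugar: 2.8 g; chocolate chips: 3.0 g; dried cranberries: 4.4 g

Scaling factor: 2/12 = 1/6.
pumpkin purée: 30 g × 1/6 ÷ 28.35 g/oz ≈ 0.2 oz
sour cream: (3 tbsp + 1 tsp = 10/3 tbsp) × 1/6 × 15 mL/tbsp ≈ 8.3 mL
bread flour: 14 oz × 1/6 × 28.35 g/oz ÷ 127 g/cup ≈ 0.5 cup
granulated sugar: (1 tbsp + 1 tsp = 4/3 tbsp) × 1/6 ÷ 16 tbsp/cup × 200 g/cup ≈ 2.8 g
chocolate chips: (1 tbsp + 2 tsp = 5/3 tbsp) × 1/6 ÷ 16 tbsp/cup × 170 g/cup ≈ 3.0 g
dried cranberries: 3 tbsp × 1/6 ÷ 16 tbsp/cup × 140 g/cup ≈ 4.4 g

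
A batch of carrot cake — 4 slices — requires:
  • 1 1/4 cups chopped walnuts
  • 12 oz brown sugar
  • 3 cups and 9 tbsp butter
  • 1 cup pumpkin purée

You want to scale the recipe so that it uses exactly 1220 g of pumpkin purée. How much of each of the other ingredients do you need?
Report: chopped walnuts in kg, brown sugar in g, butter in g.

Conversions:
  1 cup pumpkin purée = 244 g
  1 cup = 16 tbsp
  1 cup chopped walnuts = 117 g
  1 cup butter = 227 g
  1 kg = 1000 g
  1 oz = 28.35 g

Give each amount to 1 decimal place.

The original recipe has 244 g of pumpkin purée, so the scaling factor is 1220 ÷ 244 = 5.
chopped walnuts: 1.25 cup × 5 × 117 g/cup ÷ 1000 g/kg ≈ 0.7 kg
brown sugar: 12 oz × 5 × 28.35 g/oz = 1701.0 g
butter: (3 cup + 9 tbsp = 3.5625 cup) × 5 × 227 g/cup ≈ 4043.4 g

chopped walnuts: 0.7 kg; brown sugar: 1701.0 g; butter: 4043.4 g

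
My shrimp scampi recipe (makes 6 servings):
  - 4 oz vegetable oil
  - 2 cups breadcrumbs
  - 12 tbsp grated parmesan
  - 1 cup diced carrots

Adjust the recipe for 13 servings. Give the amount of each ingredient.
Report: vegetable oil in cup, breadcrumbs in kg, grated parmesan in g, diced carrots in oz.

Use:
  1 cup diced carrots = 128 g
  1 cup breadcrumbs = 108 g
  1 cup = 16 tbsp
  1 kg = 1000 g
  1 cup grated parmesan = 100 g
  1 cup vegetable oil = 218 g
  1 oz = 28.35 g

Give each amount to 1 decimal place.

Scaling factor: 13/6.
vegetable oil: 4 oz × 13/6 × 28.35 g/oz ÷ 218 g/cup ≈ 1.1 cup
breadcrumbs: 2 cup × 13/6 × 108 g/cup ÷ 1000 g/kg ≈ 0.5 kg
grated parmesan: 12 tbsp × 13/6 ÷ 16 tbsp/cup × 100 g/cup = 162.5 g
diced carrots: 1 cup × 13/6 × 128 g/cup ÷ 28.35 g/oz ≈ 9.8 oz

vegetable oil: 1.1 cup; breadcrumbs: 0.5 kg; grated parmesan: 162.5 g; diced carrots: 9.8 oz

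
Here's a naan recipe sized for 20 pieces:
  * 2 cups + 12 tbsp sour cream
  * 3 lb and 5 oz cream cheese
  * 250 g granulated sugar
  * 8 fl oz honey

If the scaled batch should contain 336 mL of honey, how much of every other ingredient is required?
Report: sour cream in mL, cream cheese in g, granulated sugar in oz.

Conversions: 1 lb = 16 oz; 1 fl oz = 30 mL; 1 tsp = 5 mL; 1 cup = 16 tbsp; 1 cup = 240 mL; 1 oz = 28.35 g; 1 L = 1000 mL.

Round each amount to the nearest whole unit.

sour cream: 924 mL; cream cheese: 2104 g; granulated sugar: 12 oz

The original recipe has 240 mL of honey, so the scaling factor is 336 ÷ 240 = 7/5 = 1.4.
sour cream: (2 cup + 12 tbsp = 2.75 cup) × 7/5 × 240 mL/cup = 924 mL
cream cheese: (3 lb + 5 oz = 3.3125 lb) × 7/5 × 16 oz/lb × 28.35 g/oz ≈ 2104 g
granulated sugar: 250 g × 7/5 ÷ 28.35 g/oz ≈ 12 oz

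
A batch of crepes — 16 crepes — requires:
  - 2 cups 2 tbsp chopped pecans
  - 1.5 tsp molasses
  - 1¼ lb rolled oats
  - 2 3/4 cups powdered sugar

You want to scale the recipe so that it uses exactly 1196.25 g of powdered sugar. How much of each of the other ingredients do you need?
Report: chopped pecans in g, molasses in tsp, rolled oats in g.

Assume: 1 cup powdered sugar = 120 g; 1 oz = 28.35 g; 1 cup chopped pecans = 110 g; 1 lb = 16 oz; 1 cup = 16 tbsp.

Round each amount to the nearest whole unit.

chopped pecans: 847 g; molasses: 5 tsp; rolled oats: 2055 g

The original recipe has 330 g of powdered sugar, so the scaling factor is 1196.25 ÷ 330 = 29/8 = 3.625.
chopped pecans: (2 cup + 2 tbsp = 2.125 cup) × 29/8 × 110 g/cup ≈ 847 g
molasses: 1.5 tsp × 29/8 ≈ 5 tsp
rolled oats: 1.25 lb × 29/8 × 16 oz/lb × 28.35 g/oz ≈ 2055 g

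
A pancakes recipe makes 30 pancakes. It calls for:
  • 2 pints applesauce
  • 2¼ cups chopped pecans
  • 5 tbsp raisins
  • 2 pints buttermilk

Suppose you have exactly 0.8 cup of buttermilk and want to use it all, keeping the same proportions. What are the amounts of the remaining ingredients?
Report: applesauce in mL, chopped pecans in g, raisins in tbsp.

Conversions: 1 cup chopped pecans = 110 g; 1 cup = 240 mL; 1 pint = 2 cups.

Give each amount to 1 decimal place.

The original recipe has 4 cup of buttermilk, so the scaling factor is 0.8 ÷ 4 = 1/5 = 0.2.
applesauce: 2 pint × 1/5 × 2 cup/pint × 240 mL/cup = 192.0 mL
chopped pecans: 2.25 cup × 1/5 × 110 g/cup = 49.5 g
raisins: 5 tbsp × 1/5 = 1.0 tbsp

applesauce: 192.0 mL; chopped pecans: 49.5 g; raisins: 1.0 tbsp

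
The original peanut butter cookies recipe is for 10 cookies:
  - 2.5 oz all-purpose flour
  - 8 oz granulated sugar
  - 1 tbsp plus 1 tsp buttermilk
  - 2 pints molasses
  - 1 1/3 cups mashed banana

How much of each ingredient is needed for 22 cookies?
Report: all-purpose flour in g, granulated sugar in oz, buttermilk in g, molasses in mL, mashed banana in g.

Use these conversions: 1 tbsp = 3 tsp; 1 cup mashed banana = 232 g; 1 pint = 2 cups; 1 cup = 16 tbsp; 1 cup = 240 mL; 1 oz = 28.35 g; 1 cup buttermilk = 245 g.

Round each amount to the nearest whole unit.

Scaling factor: 22/10 = 11/5 = 2.2.
all-purpose flour: 2.5 oz × 11/5 × 28.35 g/oz ≈ 156 g
granulated sugar: 8 oz × 11/5 ≈ 18 oz
buttermilk: (1 tbsp + 1 tsp = 4/3 tbsp) × 11/5 ÷ 16 tbsp/cup × 245 g/cup ≈ 45 g
molasses: 2 pint × 11/5 × 2 cup/pint × 240 mL/cup = 2112 mL
mashed banana: 4/3 cup × 11/5 × 232 g/cup ≈ 681 g

all-purpose flour: 156 g; granulated sugar: 18 oz; buttermilk: 45 g; molasses: 2112 mL; mashed banana: 681 g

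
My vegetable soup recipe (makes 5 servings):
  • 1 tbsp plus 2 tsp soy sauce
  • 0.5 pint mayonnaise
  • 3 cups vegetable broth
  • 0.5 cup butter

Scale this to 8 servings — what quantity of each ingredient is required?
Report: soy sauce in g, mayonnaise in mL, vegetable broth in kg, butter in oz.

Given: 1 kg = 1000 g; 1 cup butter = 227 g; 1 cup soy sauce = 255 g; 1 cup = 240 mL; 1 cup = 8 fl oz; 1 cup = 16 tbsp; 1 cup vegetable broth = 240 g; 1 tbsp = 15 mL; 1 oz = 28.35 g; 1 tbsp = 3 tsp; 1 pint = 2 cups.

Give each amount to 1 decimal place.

soy sauce: 42.5 g; mayonnaise: 384.0 mL; vegetable broth: 1.2 kg; butter: 6.4 oz

Scaling factor: 8/5 = 1.6.
soy sauce: (1 tbsp + 2 tsp = 5/3 tbsp) × 8/5 ÷ 16 tbsp/cup × 255 g/cup = 42.5 g
mayonnaise: 0.5 pint × 8/5 × 2 cup/pint × 240 mL/cup = 384.0 mL
vegetable broth: 3 cup × 8/5 × 240 g/cup ÷ 1000 g/kg ≈ 1.2 kg
butter: 0.5 cup × 8/5 × 227 g/cup ÷ 28.35 g/oz ≈ 6.4 oz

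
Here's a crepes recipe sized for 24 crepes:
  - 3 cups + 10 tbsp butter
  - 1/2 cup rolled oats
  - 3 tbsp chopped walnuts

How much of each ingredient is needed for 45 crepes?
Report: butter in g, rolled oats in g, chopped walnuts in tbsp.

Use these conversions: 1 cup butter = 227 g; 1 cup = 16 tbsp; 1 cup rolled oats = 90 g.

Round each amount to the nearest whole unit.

butter: 1543 g; rolled oats: 84 g; chopped walnuts: 6 tbsp

Scaling factor: 45/24 = 15/8 = 1.875.
butter: (3 cup + 10 tbsp = 3.625 cup) × 15/8 × 227 g/cup ≈ 1543 g
rolled oats: 0.5 cup × 15/8 × 90 g/cup ≈ 84 g
chopped walnuts: 3 tbsp × 15/8 ≈ 6 tbsp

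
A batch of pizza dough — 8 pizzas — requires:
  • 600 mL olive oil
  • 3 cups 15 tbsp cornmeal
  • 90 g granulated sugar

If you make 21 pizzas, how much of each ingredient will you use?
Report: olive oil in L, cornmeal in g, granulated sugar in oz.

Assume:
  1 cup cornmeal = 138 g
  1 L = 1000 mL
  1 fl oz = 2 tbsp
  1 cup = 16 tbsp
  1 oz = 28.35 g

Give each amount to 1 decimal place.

Scaling factor: 21/8 = 2.625.
olive oil: 600 mL × 21/8 ÷ 1000 mL/L ≈ 1.6 L
cornmeal: (3 cup + 15 tbsp = 3.9375 cup) × 21/8 × 138 g/cup ≈ 1426.4 g
granulated sugar: 90 g × 21/8 ÷ 28.35 g/oz ≈ 8.3 oz

olive oil: 1.6 L; cornmeal: 1426.4 g; granulated sugar: 8.3 oz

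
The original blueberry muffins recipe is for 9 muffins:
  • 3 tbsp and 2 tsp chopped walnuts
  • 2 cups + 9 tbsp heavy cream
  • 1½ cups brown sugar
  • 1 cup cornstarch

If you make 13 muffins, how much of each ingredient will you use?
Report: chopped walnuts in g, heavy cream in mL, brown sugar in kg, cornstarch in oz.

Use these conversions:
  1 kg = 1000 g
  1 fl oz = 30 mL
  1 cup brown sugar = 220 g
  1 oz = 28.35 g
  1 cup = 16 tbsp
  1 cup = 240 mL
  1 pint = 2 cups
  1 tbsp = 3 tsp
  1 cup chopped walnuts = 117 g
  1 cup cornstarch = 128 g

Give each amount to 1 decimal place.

chopped walnuts: 38.7 g; heavy cream: 888.3 mL; brown sugar: 0.5 kg; cornstarch: 6.5 oz

Scaling factor: 13/9.
chopped walnuts: (3 tbsp + 2 tsp = 11/3 tbsp) × 13/9 ÷ 16 tbsp/cup × 117 g/cup ≈ 38.7 g
heavy cream: (2 cup + 9 tbsp = 2.5625 cup) × 13/9 × 240 mL/cup ≈ 888.3 mL
brown sugar: 1.5 cup × 13/9 × 220 g/cup ÷ 1000 g/kg ≈ 0.5 kg
cornstarch: 1 cup × 13/9 × 128 g/cup ÷ 28.35 g/oz ≈ 6.5 oz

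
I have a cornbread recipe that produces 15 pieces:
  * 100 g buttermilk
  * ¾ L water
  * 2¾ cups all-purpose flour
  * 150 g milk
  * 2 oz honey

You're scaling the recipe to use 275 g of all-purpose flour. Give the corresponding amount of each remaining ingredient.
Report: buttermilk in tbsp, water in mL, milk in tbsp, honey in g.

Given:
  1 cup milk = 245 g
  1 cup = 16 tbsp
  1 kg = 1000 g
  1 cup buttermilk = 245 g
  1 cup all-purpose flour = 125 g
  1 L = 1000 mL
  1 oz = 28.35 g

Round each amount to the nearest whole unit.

The original recipe has 343.75 g of all-purpose flour, so the scaling factor is 275 ÷ 343.75 = 4/5 = 0.8.
buttermilk: 100 g × 4/5 ÷ 245 g/cup × 16 tbsp/cup ≈ 5 tbsp
water: 0.75 L × 4/5 × 1000 mL/L = 600 mL
milk: 150 g × 4/5 ÷ 245 g/cup × 16 tbsp/cup ≈ 8 tbsp
honey: 2 oz × 4/5 × 28.35 g/oz ≈ 45 g

buttermilk: 5 tbsp; water: 600 mL; milk: 8 tbsp; honey: 45 g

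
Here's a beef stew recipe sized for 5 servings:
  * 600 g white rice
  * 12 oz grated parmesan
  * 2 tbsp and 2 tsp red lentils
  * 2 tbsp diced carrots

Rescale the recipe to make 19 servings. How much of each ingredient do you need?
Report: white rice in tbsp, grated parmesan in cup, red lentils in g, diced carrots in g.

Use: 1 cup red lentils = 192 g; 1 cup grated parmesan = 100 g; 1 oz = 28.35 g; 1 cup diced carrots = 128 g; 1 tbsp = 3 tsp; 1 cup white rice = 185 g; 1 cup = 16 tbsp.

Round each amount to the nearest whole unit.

Scaling factor: 19/5 = 3.8.
white rice: 600 g × 19/5 ÷ 185 g/cup × 16 tbsp/cup ≈ 197 tbsp
grated parmesan: 12 oz × 19/5 × 28.35 g/oz ÷ 100 g/cup ≈ 13 cup
red lentils: (2 tbsp + 2 tsp = 8/3 tbsp) × 19/5 ÷ 16 tbsp/cup × 192 g/cup ≈ 122 g
diced carrots: 2 tbsp × 19/5 ÷ 16 tbsp/cup × 128 g/cup ≈ 61 g

white rice: 197 tbsp; grated parmesan: 13 cup; red lentils: 122 g; diced carrots: 61 g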